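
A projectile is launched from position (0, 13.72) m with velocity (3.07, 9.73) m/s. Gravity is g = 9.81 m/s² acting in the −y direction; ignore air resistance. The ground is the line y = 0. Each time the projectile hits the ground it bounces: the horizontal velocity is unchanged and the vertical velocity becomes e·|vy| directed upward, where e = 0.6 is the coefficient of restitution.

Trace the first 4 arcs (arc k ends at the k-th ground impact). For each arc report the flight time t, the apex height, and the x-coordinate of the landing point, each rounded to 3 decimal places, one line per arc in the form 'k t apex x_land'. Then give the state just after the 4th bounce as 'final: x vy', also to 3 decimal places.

Arc 1: start y=13.720, vy=9.730 → t=2.936, apex=18.545, x_land=9.014, impact vy=-19.075
  bounce: vy ← 0.6·19.075 = 11.445
Arc 2: start y=0.000, vy=11.445 → t=2.333, apex=6.676, x_land=16.178, impact vy=-11.445
  bounce: vy ← 0.6·11.445 = 6.867
Arc 3: start y=0.000, vy=6.867 → t=1.400, apex=2.403, x_land=20.476, impact vy=-6.867
  bounce: vy ← 0.6·6.867 = 4.120
Arc 4: start y=0.000, vy=4.120 → t=0.840, apex=0.865, x_land=23.055, impact vy=-4.120
  bounce: vy ← 0.6·4.120 = 2.472

1 2.936 18.545 9.014
2 2.333 6.676 16.178
3 1.400 2.403 20.476
4 0.840 0.865 23.055
final: 23.055 2.472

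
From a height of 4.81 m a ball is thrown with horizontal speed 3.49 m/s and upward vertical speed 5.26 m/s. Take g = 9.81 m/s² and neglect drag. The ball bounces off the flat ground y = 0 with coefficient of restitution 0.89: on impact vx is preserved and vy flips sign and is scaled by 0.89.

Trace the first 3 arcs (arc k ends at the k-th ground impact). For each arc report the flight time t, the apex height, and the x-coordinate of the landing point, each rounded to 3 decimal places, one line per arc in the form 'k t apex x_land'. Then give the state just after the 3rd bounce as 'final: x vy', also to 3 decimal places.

Arc 1: start y=4.810, vy=5.260 → t=1.662, apex=6.220, x_land=5.801, impact vy=-11.047
  bounce: vy ← 0.89·11.047 = 9.832
Arc 2: start y=0.000, vy=9.832 → t=2.004, apex=4.927, x_land=12.797, impact vy=-9.832
  bounce: vy ← 0.89·9.832 = 8.750
Arc 3: start y=0.000, vy=8.750 → t=1.784, apex=3.903, x_land=19.023, impact vy=-8.750
  bounce: vy ← 0.89·8.750 = 7.788

1 1.662 6.220 5.801
2 2.004 4.927 12.797
3 1.784 3.903 19.023
final: 19.023 7.788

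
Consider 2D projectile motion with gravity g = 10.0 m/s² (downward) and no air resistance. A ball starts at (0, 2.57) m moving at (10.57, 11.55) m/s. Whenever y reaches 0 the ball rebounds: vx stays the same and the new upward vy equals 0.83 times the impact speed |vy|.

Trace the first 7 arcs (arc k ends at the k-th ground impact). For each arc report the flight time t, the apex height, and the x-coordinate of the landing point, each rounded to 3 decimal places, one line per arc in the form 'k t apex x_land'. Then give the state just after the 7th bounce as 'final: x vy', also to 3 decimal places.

Arc 1: start y=2.570, vy=11.550 → t=2.514, apex=9.240, x_land=26.577, impact vy=-13.594
  bounce: vy ← 0.83·13.594 = 11.283
Arc 2: start y=0.000, vy=11.283 → t=2.257, apex=6.366, x_land=50.430, impact vy=-11.283
  bounce: vy ← 0.83·11.283 = 9.365
Arc 3: start y=0.000, vy=9.365 → t=1.873, apex=4.385, x_land=70.228, impact vy=-9.365
  bounce: vy ← 0.83·9.365 = 7.773
Arc 4: start y=0.000, vy=7.773 → t=1.555, apex=3.021, x_land=86.660, impact vy=-7.773
  bounce: vy ← 0.83·7.773 = 6.452
Arc 5: start y=0.000, vy=6.452 → t=1.290, apex=2.081, x_land=100.299, impact vy=-6.452
  bounce: vy ← 0.83·6.452 = 5.355
Arc 6: start y=0.000, vy=5.355 → t=1.071, apex=1.434, x_land=111.619, impact vy=-5.355
  bounce: vy ← 0.83·5.355 = 4.444
Arc 7: start y=0.000, vy=4.444 → t=0.889, apex=0.988, x_land=121.014, impact vy=-4.444
  bounce: vy ← 0.83·4.444 = 3.689

1 2.514 9.240 26.577
2 2.257 6.366 50.430
3 1.873 4.385 70.228
4 1.555 3.021 86.660
5 1.290 2.081 100.299
6 1.071 1.434 111.619
7 0.889 0.988 121.014
final: 121.014 3.689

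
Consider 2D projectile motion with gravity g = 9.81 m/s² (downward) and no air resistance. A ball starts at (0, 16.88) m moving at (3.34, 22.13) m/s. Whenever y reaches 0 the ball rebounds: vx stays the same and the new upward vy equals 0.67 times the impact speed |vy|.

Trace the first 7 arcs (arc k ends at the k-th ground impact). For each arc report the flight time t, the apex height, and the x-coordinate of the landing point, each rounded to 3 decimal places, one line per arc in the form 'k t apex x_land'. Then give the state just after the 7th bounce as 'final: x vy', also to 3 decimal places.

Arc 1: start y=16.880, vy=22.130 → t=5.177, apex=41.841, x_land=17.290, impact vy=-28.652
  bounce: vy ← 0.67·28.652 = 19.197
Arc 2: start y=0.000, vy=19.197 → t=3.914, apex=18.782, x_land=30.361, impact vy=-19.197
  bounce: vy ← 0.67·19.197 = 12.862
Arc 3: start y=0.000, vy=12.862 → t=2.622, apex=8.431, x_land=39.119, impact vy=-12.862
  bounce: vy ← 0.67·12.862 = 8.617
Arc 4: start y=0.000, vy=8.617 → t=1.757, apex=3.785, x_land=44.987, impact vy=-8.617
  bounce: vy ← 0.67·8.617 = 5.774
Arc 5: start y=0.000, vy=5.774 → t=1.177, apex=1.699, x_land=48.919, impact vy=-5.774
  bounce: vy ← 0.67·5.774 = 3.868
Arc 6: start y=0.000, vy=3.868 → t=0.789, apex=0.763, x_land=51.553, impact vy=-3.868
  bounce: vy ← 0.67·3.868 = 2.592
Arc 7: start y=0.000, vy=2.592 → t=0.528, apex=0.342, x_land=53.318, impact vy=-2.592
  bounce: vy ← 0.67·2.592 = 1.736

1 5.177 41.841 17.290
2 3.914 18.782 30.361
3 2.622 8.431 39.119
4 1.757 3.785 44.987
5 1.177 1.699 48.919
6 0.789 0.763 51.553
7 0.528 0.342 53.318
final: 53.318 1.736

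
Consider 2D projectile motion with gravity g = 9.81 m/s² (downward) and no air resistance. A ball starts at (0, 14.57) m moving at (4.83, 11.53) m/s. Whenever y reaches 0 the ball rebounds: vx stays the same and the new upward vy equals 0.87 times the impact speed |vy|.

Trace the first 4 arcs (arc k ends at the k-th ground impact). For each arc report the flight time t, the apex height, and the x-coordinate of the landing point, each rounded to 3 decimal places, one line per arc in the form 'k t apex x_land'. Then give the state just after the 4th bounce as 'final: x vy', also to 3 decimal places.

1 3.261 21.346 15.753
2 3.630 16.157 33.285
3 3.158 12.229 48.538
4 2.747 9.256 61.808
final: 61.808 11.724

Arc 1: start y=14.570, vy=11.530 → t=3.261, apex=21.346, x_land=15.753, impact vy=-20.465
  bounce: vy ← 0.87·20.465 = 17.804
Arc 2: start y=0.000, vy=17.804 → t=3.630, apex=16.157, x_land=33.285, impact vy=-17.804
  bounce: vy ← 0.87·17.804 = 15.490
Arc 3: start y=0.000, vy=15.490 → t=3.158, apex=12.229, x_land=48.538, impact vy=-15.490
  bounce: vy ← 0.87·15.490 = 13.476
Arc 4: start y=0.000, vy=13.476 → t=2.747, apex=9.256, x_land=61.808, impact vy=-13.476
  bounce: vy ← 0.87·13.476 = 11.724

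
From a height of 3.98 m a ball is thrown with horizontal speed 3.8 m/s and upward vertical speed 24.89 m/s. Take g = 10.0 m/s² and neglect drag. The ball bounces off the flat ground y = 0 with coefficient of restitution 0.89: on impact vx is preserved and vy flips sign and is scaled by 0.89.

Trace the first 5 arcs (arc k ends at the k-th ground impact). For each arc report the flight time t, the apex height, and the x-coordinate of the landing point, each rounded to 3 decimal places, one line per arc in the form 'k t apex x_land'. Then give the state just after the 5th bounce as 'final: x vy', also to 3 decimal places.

Arc 1: start y=3.980, vy=24.890 → t=5.133, apex=34.956, x_land=19.506, impact vy=-26.441
  bounce: vy ← 0.89·26.441 = 23.532
Arc 2: start y=0.000, vy=23.532 → t=4.706, apex=27.688, x_land=37.390, impact vy=-23.532
  bounce: vy ← 0.89·23.532 = 20.944
Arc 3: start y=0.000, vy=20.944 → t=4.189, apex=21.932, x_land=53.307, impact vy=-20.944
  bounce: vy ← 0.89·20.944 = 18.640
Arc 4: start y=0.000, vy=18.640 → t=3.728, apex=17.372, x_land=67.474, impact vy=-18.640
  bounce: vy ← 0.89·18.640 = 16.590
Arc 5: start y=0.000, vy=16.590 → t=3.318, apex=13.761, x_land=80.082, impact vy=-16.590
  bounce: vy ← 0.89·16.590 = 14.765

1 5.133 34.956 19.506
2 4.706 27.688 37.390
3 4.189 21.932 53.307
4 3.728 17.372 67.474
5 3.318 13.761 80.082
final: 80.082 14.765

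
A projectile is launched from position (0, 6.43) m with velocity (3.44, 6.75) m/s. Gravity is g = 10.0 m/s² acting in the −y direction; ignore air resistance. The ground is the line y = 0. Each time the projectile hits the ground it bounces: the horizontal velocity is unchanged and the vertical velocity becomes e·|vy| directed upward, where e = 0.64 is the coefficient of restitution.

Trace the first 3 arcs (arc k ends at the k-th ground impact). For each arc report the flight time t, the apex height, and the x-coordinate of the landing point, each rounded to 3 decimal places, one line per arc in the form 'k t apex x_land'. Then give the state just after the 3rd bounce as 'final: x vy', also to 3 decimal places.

Arc 1: start y=6.430, vy=6.750 → t=1.995, apex=8.708, x_land=6.862, impact vy=-13.197
  bounce: vy ← 0.64·13.197 = 8.446
Arc 2: start y=0.000, vy=8.446 → t=1.689, apex=3.567, x_land=12.673, impact vy=-8.446
  bounce: vy ← 0.64·8.446 = 5.406
Arc 3: start y=0.000, vy=5.406 → t=1.081, apex=1.461, x_land=16.392, impact vy=-5.406
  bounce: vy ← 0.64·5.406 = 3.460

1 1.995 8.708 6.862
2 1.689 3.567 12.673
3 1.081 1.461 16.392
final: 16.392 3.460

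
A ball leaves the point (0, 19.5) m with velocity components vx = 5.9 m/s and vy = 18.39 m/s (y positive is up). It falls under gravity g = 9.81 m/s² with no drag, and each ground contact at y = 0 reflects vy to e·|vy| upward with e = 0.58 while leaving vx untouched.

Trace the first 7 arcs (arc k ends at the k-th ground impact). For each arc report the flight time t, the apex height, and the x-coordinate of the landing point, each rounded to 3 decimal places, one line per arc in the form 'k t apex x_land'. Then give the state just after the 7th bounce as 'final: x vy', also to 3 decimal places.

Arc 1: start y=19.500, vy=18.390 → t=4.611, apex=36.737, x_land=27.207, impact vy=-26.847
  bounce: vy ← 0.58·26.847 = 15.571
Arc 2: start y=0.000, vy=15.571 → t=3.175, apex=12.358, x_land=45.937, impact vy=-15.571
  bounce: vy ← 0.58·15.571 = 9.031
Arc 3: start y=0.000, vy=9.031 → t=1.841, apex=4.157, x_land=56.801, impact vy=-9.031
  bounce: vy ← 0.58·9.031 = 5.238
Arc 4: start y=0.000, vy=5.238 → t=1.068, apex=1.399, x_land=63.102, impact vy=-5.238
  bounce: vy ← 0.58·5.238 = 3.038
Arc 5: start y=0.000, vy=3.038 → t=0.619, apex=0.470, x_land=66.756, impact vy=-3.038
  bounce: vy ← 0.58·3.038 = 1.762
Arc 6: start y=0.000, vy=1.762 → t=0.359, apex=0.158, x_land=68.876, impact vy=-1.762
  bounce: vy ← 0.58·1.762 = 1.022
Arc 7: start y=0.000, vy=1.022 → t=0.208, apex=0.053, x_land=70.105, impact vy=-1.022
  bounce: vy ← 0.58·1.022 = 0.593

1 4.611 36.737 27.207
2 3.175 12.358 45.937
3 1.841 4.157 56.801
4 1.068 1.399 63.102
5 0.619 0.470 66.756
6 0.359 0.158 68.876
7 0.208 0.053 70.105
final: 70.105 0.593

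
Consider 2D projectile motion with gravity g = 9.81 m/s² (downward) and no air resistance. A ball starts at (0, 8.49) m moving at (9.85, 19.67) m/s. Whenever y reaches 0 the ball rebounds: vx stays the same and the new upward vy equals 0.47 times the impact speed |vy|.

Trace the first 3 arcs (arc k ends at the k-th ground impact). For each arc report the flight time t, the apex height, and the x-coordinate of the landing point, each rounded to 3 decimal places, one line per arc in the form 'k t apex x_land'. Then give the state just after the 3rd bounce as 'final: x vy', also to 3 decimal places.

1 4.403 28.210 43.372
2 2.254 6.232 65.577
3 1.060 1.377 76.013
final: 76.013 2.443

Arc 1: start y=8.490, vy=19.670 → t=4.403, apex=28.210, x_land=43.372, impact vy=-23.526
  bounce: vy ← 0.47·23.526 = 11.057
Arc 2: start y=0.000, vy=11.057 → t=2.254, apex=6.232, x_land=65.577, impact vy=-11.057
  bounce: vy ← 0.47·11.057 = 5.197
Arc 3: start y=0.000, vy=5.197 → t=1.060, apex=1.377, x_land=76.013, impact vy=-5.197
  bounce: vy ← 0.47·5.197 = 2.443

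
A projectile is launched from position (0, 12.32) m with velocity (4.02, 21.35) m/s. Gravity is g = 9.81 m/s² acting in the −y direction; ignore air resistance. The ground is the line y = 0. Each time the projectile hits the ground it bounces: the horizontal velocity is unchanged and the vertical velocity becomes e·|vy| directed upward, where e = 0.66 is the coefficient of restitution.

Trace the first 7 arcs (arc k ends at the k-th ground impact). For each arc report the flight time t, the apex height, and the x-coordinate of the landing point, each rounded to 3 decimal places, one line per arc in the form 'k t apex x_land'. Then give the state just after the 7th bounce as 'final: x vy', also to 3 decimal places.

1 4.869 35.553 19.572
2 3.554 15.487 33.858
3 2.345 6.746 43.287
4 1.548 2.939 49.510
5 1.022 1.280 53.617
6 0.674 0.558 56.328
7 0.445 0.243 58.117
final: 58.117 1.441

Arc 1: start y=12.320, vy=21.350 → t=4.869, apex=35.553, x_land=19.572, impact vy=-26.411
  bounce: vy ← 0.66·26.411 = 17.431
Arc 2: start y=0.000, vy=17.431 → t=3.554, apex=15.487, x_land=33.858, impact vy=-17.431
  bounce: vy ← 0.66·17.431 = 11.505
Arc 3: start y=0.000, vy=11.505 → t=2.345, apex=6.746, x_land=43.287, impact vy=-11.505
  bounce: vy ← 0.66·11.505 = 7.593
Arc 4: start y=0.000, vy=7.593 → t=1.548, apex=2.939, x_land=49.510, impact vy=-7.593
  bounce: vy ← 0.66·7.593 = 5.011
Arc 5: start y=0.000, vy=5.011 → t=1.022, apex=1.280, x_land=53.617, impact vy=-5.011
  bounce: vy ← 0.66·5.011 = 3.308
Arc 6: start y=0.000, vy=3.308 → t=0.674, apex=0.558, x_land=56.328, impact vy=-3.308
  bounce: vy ← 0.66·3.308 = 2.183
Arc 7: start y=0.000, vy=2.183 → t=0.445, apex=0.243, x_land=58.117, impact vy=-2.183
  bounce: vy ← 0.66·2.183 = 1.441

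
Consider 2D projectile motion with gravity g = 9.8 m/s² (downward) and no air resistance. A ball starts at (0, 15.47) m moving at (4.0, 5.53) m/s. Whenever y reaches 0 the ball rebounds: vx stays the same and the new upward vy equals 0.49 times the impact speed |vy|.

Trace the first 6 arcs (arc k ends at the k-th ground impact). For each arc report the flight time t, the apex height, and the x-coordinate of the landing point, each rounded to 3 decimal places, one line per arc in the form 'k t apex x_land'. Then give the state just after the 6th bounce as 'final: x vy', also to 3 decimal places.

1 2.429 17.030 9.714
2 1.827 4.089 17.022
3 0.895 0.982 20.603
4 0.439 0.236 22.358
5 0.215 0.057 23.218
6 0.105 0.014 23.639
final: 23.639 0.253

Arc 1: start y=15.470, vy=5.530 → t=2.429, apex=17.030, x_land=9.714, impact vy=-18.270
  bounce: vy ← 0.49·18.270 = 8.952
Arc 2: start y=0.000, vy=8.952 → t=1.827, apex=4.089, x_land=17.022, impact vy=-8.952
  bounce: vy ← 0.49·8.952 = 4.387
Arc 3: start y=0.000, vy=4.387 → t=0.895, apex=0.982, x_land=20.603, impact vy=-4.387
  bounce: vy ← 0.49·4.387 = 2.149
Arc 4: start y=0.000, vy=2.149 → t=0.439, apex=0.236, x_land=22.358, impact vy=-2.149
  bounce: vy ← 0.49·2.149 = 1.053
Arc 5: start y=0.000, vy=1.053 → t=0.215, apex=0.057, x_land=23.218, impact vy=-1.053
  bounce: vy ← 0.49·1.053 = 0.516
Arc 6: start y=0.000, vy=0.516 → t=0.105, apex=0.014, x_land=23.639, impact vy=-0.516
  bounce: vy ← 0.49·0.516 = 0.253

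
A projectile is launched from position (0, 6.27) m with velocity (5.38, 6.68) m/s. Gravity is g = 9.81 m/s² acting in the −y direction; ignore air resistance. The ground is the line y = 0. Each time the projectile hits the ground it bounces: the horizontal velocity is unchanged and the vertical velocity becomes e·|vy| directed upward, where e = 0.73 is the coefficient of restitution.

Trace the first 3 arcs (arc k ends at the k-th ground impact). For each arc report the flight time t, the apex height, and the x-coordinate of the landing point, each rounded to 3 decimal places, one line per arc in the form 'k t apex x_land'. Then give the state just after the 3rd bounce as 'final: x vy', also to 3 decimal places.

1 2.001 8.544 10.764
2 1.927 4.553 21.131
3 1.407 2.426 28.699
final: 28.699 5.037

Arc 1: start y=6.270, vy=6.680 → t=2.001, apex=8.544, x_land=10.764, impact vy=-12.948
  bounce: vy ← 0.73·12.948 = 9.452
Arc 2: start y=0.000, vy=9.452 → t=1.927, apex=4.553, x_land=21.131, impact vy=-9.452
  bounce: vy ← 0.73·9.452 = 6.900
Arc 3: start y=0.000, vy=6.900 → t=1.407, apex=2.426, x_land=28.699, impact vy=-6.900
  bounce: vy ← 0.73·6.900 = 5.037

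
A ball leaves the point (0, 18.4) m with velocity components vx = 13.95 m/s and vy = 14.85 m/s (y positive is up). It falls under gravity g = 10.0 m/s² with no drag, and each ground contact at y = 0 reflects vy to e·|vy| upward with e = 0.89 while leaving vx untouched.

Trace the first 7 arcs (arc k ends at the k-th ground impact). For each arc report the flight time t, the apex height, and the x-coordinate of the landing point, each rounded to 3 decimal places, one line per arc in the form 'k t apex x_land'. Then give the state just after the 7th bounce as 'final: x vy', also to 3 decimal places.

Arc 1: start y=18.400, vy=14.850 → t=3.911, apex=29.426, x_land=54.558, impact vy=-24.259
  bounce: vy ← 0.89·24.259 = 21.591
Arc 2: start y=0.000, vy=21.591 → t=4.318, apex=23.308, x_land=114.796, impact vy=-21.591
  bounce: vy ← 0.89·21.591 = 19.216
Arc 3: start y=0.000, vy=19.216 → t=3.843, apex=18.463, x_land=168.409, impact vy=-19.216
  bounce: vy ← 0.89·19.216 = 17.102
Arc 4: start y=0.000, vy=17.102 → t=3.420, apex=14.624, x_land=216.124, impact vy=-17.102
  bounce: vy ← 0.89·17.102 = 15.221
Arc 5: start y=0.000, vy=15.221 → t=3.044, apex=11.584, x_land=258.590, impact vy=-15.221
  bounce: vy ← 0.89·15.221 = 13.547
Arc 6: start y=0.000, vy=13.547 → t=2.709, apex=9.176, x_land=296.386, impact vy=-13.547
  bounce: vy ← 0.89·13.547 = 12.057
Arc 7: start y=0.000, vy=12.057 → t=2.411, apex=7.268, x_land=330.023, impact vy=-12.057
  bounce: vy ← 0.89·12.057 = 10.730

1 3.911 29.426 54.558
2 4.318 23.308 114.796
3 3.843 18.463 168.409
4 3.420 14.624 216.124
5 3.044 11.584 258.590
6 2.709 9.176 296.386
7 2.411 7.268 330.023
final: 330.023 10.730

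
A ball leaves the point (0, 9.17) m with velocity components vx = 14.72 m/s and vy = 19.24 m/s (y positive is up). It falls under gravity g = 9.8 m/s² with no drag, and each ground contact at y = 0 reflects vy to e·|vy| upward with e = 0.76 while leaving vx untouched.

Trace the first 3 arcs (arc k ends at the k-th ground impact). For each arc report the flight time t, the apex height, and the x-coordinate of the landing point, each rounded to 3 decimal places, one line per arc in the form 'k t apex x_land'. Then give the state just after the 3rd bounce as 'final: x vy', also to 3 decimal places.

Arc 1: start y=9.170, vy=19.240 → t=4.356, apex=28.057, x_land=64.122, impact vy=-23.450
  bounce: vy ← 0.76·23.450 = 17.822
Arc 2: start y=0.000, vy=17.822 → t=3.637, apex=16.205, x_land=117.661, impact vy=-17.822
  bounce: vy ← 0.76·17.822 = 13.545
Arc 3: start y=0.000, vy=13.545 → t=2.764, apex=9.360, x_land=158.351, impact vy=-13.545
  bounce: vy ← 0.76·13.545 = 10.294

1 4.356 28.057 64.122
2 3.637 16.205 117.661
3 2.764 9.360 158.351
final: 158.351 10.294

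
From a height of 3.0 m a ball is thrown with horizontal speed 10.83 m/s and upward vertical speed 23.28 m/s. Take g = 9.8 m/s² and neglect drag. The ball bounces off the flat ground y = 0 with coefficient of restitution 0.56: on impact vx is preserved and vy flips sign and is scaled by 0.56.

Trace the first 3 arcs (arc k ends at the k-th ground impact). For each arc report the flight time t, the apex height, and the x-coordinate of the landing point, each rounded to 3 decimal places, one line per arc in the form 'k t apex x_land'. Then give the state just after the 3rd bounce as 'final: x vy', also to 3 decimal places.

Arc 1: start y=3.000, vy=23.280 → t=4.877, apex=30.651, x_land=52.813, impact vy=-24.510
  bounce: vy ← 0.56·24.510 = 13.726
Arc 2: start y=0.000, vy=13.726 → t=2.801, apex=9.612, x_land=83.150, impact vy=-13.726
  bounce: vy ← 0.56·13.726 = 7.686
Arc 3: start y=0.000, vy=7.686 → t=1.569, apex=3.014, x_land=100.139, impact vy=-7.686
  bounce: vy ← 0.56·7.686 = 4.304

1 4.877 30.651 52.813
2 2.801 9.612 83.150
3 1.569 3.014 100.139
final: 100.139 4.304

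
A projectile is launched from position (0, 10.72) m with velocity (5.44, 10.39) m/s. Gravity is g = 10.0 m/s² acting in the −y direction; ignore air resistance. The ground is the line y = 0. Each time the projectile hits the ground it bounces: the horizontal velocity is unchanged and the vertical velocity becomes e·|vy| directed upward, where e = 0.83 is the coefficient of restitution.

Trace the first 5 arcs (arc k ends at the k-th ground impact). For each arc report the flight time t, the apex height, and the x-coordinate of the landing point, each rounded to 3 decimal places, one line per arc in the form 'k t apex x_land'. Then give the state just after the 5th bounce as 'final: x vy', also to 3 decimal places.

1 2.834 16.118 15.419
2 2.980 11.103 31.633
3 2.474 7.649 45.090
4 2.053 5.269 56.259
5 1.704 3.630 65.530
final: 65.530 7.072

Arc 1: start y=10.720, vy=10.390 → t=2.834, apex=16.118, x_land=15.419, impact vy=-17.954
  bounce: vy ← 0.83·17.954 = 14.902
Arc 2: start y=0.000, vy=14.902 → t=2.980, apex=11.103, x_land=31.633, impact vy=-14.902
  bounce: vy ← 0.83·14.902 = 12.369
Arc 3: start y=0.000, vy=12.369 → t=2.474, apex=7.649, x_land=45.090, impact vy=-12.369
  bounce: vy ← 0.83·12.369 = 10.266
Arc 4: start y=0.000, vy=10.266 → t=2.053, apex=5.269, x_land=56.259, impact vy=-10.266
  bounce: vy ← 0.83·10.266 = 8.521
Arc 5: start y=0.000, vy=8.521 → t=1.704, apex=3.630, x_land=65.530, impact vy=-8.521
  bounce: vy ← 0.83·8.521 = 7.072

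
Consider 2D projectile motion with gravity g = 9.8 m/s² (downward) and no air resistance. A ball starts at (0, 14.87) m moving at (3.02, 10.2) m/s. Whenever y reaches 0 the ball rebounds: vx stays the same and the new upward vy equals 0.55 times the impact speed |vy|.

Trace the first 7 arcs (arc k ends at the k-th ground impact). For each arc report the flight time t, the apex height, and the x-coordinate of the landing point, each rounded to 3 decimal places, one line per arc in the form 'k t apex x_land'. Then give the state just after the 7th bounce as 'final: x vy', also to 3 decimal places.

Arc 1: start y=14.870, vy=10.200 → t=3.070, apex=20.178, x_land=9.272, impact vy=-19.887
  bounce: vy ← 0.55·19.887 = 10.938
Arc 2: start y=0.000, vy=10.938 → t=2.232, apex=6.104, x_land=16.013, impact vy=-10.938
  bounce: vy ← 0.55·10.938 = 6.016
Arc 3: start y=0.000, vy=6.016 → t=1.228, apex=1.846, x_land=19.721, impact vy=-6.016
  bounce: vy ← 0.55·6.016 = 3.309
Arc 4: start y=0.000, vy=3.309 → t=0.675, apex=0.559, x_land=21.760, impact vy=-3.309
  bounce: vy ← 0.55·3.309 = 1.820
Arc 5: start y=0.000, vy=1.820 → t=0.371, apex=0.169, x_land=22.882, impact vy=-1.820
  bounce: vy ← 0.55·1.820 = 1.001
Arc 6: start y=0.000, vy=1.001 → t=0.204, apex=0.051, x_land=23.498, impact vy=-1.001
  bounce: vy ← 0.55·1.001 = 0.550
Arc 7: start y=0.000, vy=0.550 → t=0.112, apex=0.015, x_land=23.838, impact vy=-0.550
  bounce: vy ← 0.55·0.550 = 0.303

1 3.070 20.178 9.272
2 2.232 6.104 16.013
3 1.228 1.846 19.721
4 0.675 0.559 21.760
5 0.371 0.169 22.882
6 0.204 0.051 23.498
7 0.112 0.015 23.838
final: 23.838 0.303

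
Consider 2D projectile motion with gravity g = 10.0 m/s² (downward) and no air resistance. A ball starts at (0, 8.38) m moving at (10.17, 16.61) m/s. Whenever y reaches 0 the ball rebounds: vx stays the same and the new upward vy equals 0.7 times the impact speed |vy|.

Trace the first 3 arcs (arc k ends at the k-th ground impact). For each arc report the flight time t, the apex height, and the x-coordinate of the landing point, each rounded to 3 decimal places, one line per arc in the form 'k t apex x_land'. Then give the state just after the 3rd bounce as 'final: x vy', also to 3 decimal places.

1 3.767 22.175 38.310
2 2.948 10.866 68.294
3 2.064 5.324 89.283
final: 89.283 7.223

Arc 1: start y=8.380, vy=16.610 → t=3.767, apex=22.175, x_land=38.310, impact vy=-21.059
  bounce: vy ← 0.7·21.059 = 14.741
Arc 2: start y=0.000, vy=14.741 → t=2.948, apex=10.866, x_land=68.294, impact vy=-14.741
  bounce: vy ← 0.7·14.741 = 10.319
Arc 3: start y=0.000, vy=10.319 → t=2.064, apex=5.324, x_land=89.283, impact vy=-10.319
  bounce: vy ← 0.7·10.319 = 7.223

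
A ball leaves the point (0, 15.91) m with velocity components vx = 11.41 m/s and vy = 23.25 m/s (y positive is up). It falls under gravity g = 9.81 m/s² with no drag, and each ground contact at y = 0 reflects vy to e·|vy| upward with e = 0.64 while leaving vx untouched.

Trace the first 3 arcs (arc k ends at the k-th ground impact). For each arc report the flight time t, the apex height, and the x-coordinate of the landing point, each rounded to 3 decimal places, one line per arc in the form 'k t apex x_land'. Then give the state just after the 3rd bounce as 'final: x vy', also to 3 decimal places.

Arc 1: start y=15.910, vy=23.250 → t=5.347, apex=43.462, x_land=61.006, impact vy=-29.201
  bounce: vy ← 0.64·29.201 = 18.689
Arc 2: start y=0.000, vy=18.689 → t=3.810, apex=17.802, x_land=104.480, impact vy=-18.689
  bounce: vy ← 0.64·18.689 = 11.961
Arc 3: start y=0.000, vy=11.961 → t=2.439, apex=7.292, x_land=132.303, impact vy=-11.961
  bounce: vy ← 0.64·11.961 = 7.655

1 5.347 43.462 61.006
2 3.810 17.802 104.480
3 2.439 7.292 132.303
final: 132.303 7.655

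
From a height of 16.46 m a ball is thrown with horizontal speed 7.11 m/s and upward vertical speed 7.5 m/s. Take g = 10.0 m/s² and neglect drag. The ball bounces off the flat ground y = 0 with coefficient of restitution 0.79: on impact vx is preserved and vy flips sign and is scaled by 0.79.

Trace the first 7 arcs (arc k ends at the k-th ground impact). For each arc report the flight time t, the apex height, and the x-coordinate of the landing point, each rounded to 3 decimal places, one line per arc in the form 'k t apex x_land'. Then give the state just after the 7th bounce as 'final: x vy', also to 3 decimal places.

Arc 1: start y=16.460, vy=7.500 → t=2.713, apex=19.273, x_land=19.291, impact vy=-19.633
  bounce: vy ← 0.79·19.633 = 15.510
Arc 2: start y=0.000, vy=15.510 → t=3.102, apex=12.028, x_land=41.347, impact vy=-15.510
  bounce: vy ← 0.79·15.510 = 12.253
Arc 3: start y=0.000, vy=12.253 → t=2.451, apex=7.507, x_land=58.770, impact vy=-12.253
  bounce: vy ← 0.79·12.253 = 9.680
Arc 4: start y=0.000, vy=9.680 → t=1.936, apex=4.685, x_land=72.535, impact vy=-9.680
  bounce: vy ← 0.79·9.680 = 7.647
Arc 5: start y=0.000, vy=7.647 → t=1.529, apex=2.924, x_land=83.409, impact vy=-7.647
  bounce: vy ← 0.79·7.647 = 6.041
Arc 6: start y=0.000, vy=6.041 → t=1.208, apex=1.825, x_land=91.999, impact vy=-6.041
  bounce: vy ← 0.79·6.041 = 4.773
Arc 7: start y=0.000, vy=4.773 → t=0.955, apex=1.139, x_land=98.786, impact vy=-4.773
  bounce: vy ← 0.79·4.773 = 3.770

1 2.713 19.273 19.291
2 3.102 12.028 41.347
3 2.451 7.507 58.770
4 1.936 4.685 72.535
5 1.529 2.924 83.409
6 1.208 1.825 91.999
7 0.955 1.139 98.786
final: 98.786 3.770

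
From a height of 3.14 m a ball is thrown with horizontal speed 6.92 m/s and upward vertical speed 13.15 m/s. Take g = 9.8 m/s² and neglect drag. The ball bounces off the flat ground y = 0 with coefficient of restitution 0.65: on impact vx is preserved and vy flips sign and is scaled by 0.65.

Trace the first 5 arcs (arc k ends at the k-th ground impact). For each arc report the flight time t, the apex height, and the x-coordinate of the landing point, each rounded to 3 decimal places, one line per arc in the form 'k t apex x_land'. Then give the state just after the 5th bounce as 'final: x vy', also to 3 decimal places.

1 2.904 11.963 20.098
2 2.031 5.054 34.154
3 1.320 2.135 43.290
4 0.858 0.902 49.229
5 0.558 0.381 53.089
final: 53.089 1.777

Arc 1: start y=3.140, vy=13.150 → t=2.904, apex=11.963, x_land=20.098, impact vy=-15.312
  bounce: vy ← 0.65·15.312 = 9.953
Arc 2: start y=0.000, vy=9.953 → t=2.031, apex=5.054, x_land=34.154, impact vy=-9.953
  bounce: vy ← 0.65·9.953 = 6.469
Arc 3: start y=0.000, vy=6.469 → t=1.320, apex=2.135, x_land=43.290, impact vy=-6.469
  bounce: vy ← 0.65·6.469 = 4.205
Arc 4: start y=0.000, vy=4.205 → t=0.858, apex=0.902, x_land=49.229, impact vy=-4.205
  bounce: vy ← 0.65·4.205 = 2.733
Arc 5: start y=0.000, vy=2.733 → t=0.558, apex=0.381, x_land=53.089, impact vy=-2.733
  bounce: vy ← 0.65·2.733 = 1.777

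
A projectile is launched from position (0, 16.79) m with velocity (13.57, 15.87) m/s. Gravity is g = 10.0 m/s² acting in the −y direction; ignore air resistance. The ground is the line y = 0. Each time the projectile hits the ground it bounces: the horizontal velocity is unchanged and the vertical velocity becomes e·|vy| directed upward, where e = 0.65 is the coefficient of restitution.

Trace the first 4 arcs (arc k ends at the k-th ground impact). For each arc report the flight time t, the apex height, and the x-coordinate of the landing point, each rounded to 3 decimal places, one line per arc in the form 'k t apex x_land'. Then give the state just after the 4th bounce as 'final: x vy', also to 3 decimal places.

1 4.011 29.383 54.431
2 3.151 12.414 97.196
3 2.048 5.245 124.993
4 1.331 2.216 143.061
final: 143.061 4.327

Arc 1: start y=16.790, vy=15.870 → t=4.011, apex=29.383, x_land=54.431, impact vy=-24.242
  bounce: vy ← 0.65·24.242 = 15.757
Arc 2: start y=0.000, vy=15.757 → t=3.151, apex=12.414, x_land=97.196, impact vy=-15.757
  bounce: vy ← 0.65·15.757 = 10.242
Arc 3: start y=0.000, vy=10.242 → t=2.048, apex=5.245, x_land=124.993, impact vy=-10.242
  bounce: vy ← 0.65·10.242 = 6.657
Arc 4: start y=0.000, vy=6.657 → t=1.331, apex=2.216, x_land=143.061, impact vy=-6.657
  bounce: vy ← 0.65·6.657 = 4.327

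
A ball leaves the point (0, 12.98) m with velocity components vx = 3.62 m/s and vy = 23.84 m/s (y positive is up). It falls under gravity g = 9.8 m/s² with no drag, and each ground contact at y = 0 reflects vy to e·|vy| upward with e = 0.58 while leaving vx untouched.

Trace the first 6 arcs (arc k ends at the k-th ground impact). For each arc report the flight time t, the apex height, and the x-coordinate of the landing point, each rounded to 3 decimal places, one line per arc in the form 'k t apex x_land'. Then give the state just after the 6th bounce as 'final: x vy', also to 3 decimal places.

Arc 1: start y=12.980, vy=23.840 → t=5.360, apex=41.977, x_land=19.402, impact vy=-28.684
  bounce: vy ← 0.58·28.684 = 16.637
Arc 2: start y=0.000, vy=16.637 → t=3.395, apex=14.121, x_land=31.692, impact vy=-16.637
  bounce: vy ← 0.58·16.637 = 9.649
Arc 3: start y=0.000, vy=9.649 → t=1.969, apex=4.750, x_land=38.821, impact vy=-9.649
  bounce: vy ← 0.58·9.649 = 5.597
Arc 4: start y=0.000, vy=5.597 → t=1.142, apex=1.598, x_land=42.955, impact vy=-5.597
  bounce: vy ← 0.58·5.597 = 3.246
Arc 5: start y=0.000, vy=3.246 → t=0.662, apex=0.538, x_land=45.353, impact vy=-3.246
  bounce: vy ← 0.58·3.246 = 1.883
Arc 6: start y=0.000, vy=1.883 → t=0.384, apex=0.181, x_land=46.744, impact vy=-1.883
  bounce: vy ← 0.58·1.883 = 1.092

1 5.360 41.977 19.402
2 3.395 14.121 31.692
3 1.969 4.750 38.821
4 1.142 1.598 42.955
5 0.662 0.538 45.353
6 0.384 0.181 46.744
final: 46.744 1.092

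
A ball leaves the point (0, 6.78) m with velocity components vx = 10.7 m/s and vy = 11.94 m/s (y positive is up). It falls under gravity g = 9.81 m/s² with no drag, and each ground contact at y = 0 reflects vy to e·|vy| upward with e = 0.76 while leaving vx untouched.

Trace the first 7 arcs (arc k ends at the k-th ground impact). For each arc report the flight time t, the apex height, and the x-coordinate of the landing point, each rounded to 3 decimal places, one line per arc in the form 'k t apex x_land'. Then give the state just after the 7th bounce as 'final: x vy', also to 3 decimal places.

Arc 1: start y=6.780, vy=11.940 → t=2.909, apex=14.046, x_land=31.130, impact vy=-16.601
  bounce: vy ← 0.76·16.601 = 12.617
Arc 2: start y=0.000, vy=12.617 → t=2.572, apex=8.113, x_land=58.653, impact vy=-12.617
  bounce: vy ← 0.76·12.617 = 9.589
Arc 3: start y=0.000, vy=9.589 → t=1.955, apex=4.686, x_land=79.570, impact vy=-9.589
  bounce: vy ← 0.76·9.589 = 7.287
Arc 4: start y=0.000, vy=7.287 → t=1.486, apex=2.707, x_land=95.467, impact vy=-7.287
  bounce: vy ← 0.76·7.287 = 5.538
Arc 5: start y=0.000, vy=5.538 → t=1.129, apex=1.563, x_land=107.548, impact vy=-5.538
  bounce: vy ← 0.76·5.538 = 4.209
Arc 6: start y=0.000, vy=4.209 → t=0.858, apex=0.903, x_land=116.731, impact vy=-4.209
  bounce: vy ← 0.76·4.209 = 3.199
Arc 7: start y=0.000, vy=3.199 → t=0.652, apex=0.522, x_land=123.709, impact vy=-3.199
  bounce: vy ← 0.76·3.199 = 2.431

1 2.909 14.046 31.130
2 2.572 8.113 58.653
3 1.955 4.686 79.570
4 1.486 2.707 95.467
5 1.129 1.563 107.548
6 0.858 0.903 116.731
7 0.652 0.522 123.709
final: 123.709 2.431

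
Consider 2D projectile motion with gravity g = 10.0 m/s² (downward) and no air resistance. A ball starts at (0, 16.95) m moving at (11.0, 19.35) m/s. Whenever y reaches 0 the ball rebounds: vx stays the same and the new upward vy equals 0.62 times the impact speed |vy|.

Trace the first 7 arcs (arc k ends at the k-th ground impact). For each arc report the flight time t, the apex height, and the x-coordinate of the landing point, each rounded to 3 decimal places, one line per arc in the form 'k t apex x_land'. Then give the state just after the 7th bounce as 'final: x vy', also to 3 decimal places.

1 4.606 35.671 50.666
2 3.312 13.712 87.098
3 2.053 5.271 109.686
4 1.273 2.026 123.691
5 0.789 0.779 132.374
6 0.489 0.299 137.757
7 0.303 0.115 141.095
final: 141.095 0.941

Arc 1: start y=16.950, vy=19.350 → t=4.606, apex=35.671, x_land=50.666, impact vy=-26.710
  bounce: vy ← 0.62·26.710 = 16.560
Arc 2: start y=0.000, vy=16.560 → t=3.312, apex=13.712, x_land=87.098, impact vy=-16.560
  bounce: vy ← 0.62·16.560 = 10.267
Arc 3: start y=0.000, vy=10.267 → t=2.053, apex=5.271, x_land=109.686, impact vy=-10.267
  bounce: vy ← 0.62·10.267 = 6.366
Arc 4: start y=0.000, vy=6.366 → t=1.273, apex=2.026, x_land=123.691, impact vy=-6.366
  bounce: vy ← 0.62·6.366 = 3.947
Arc 5: start y=0.000, vy=3.947 → t=0.789, apex=0.779, x_land=132.374, impact vy=-3.947
  bounce: vy ← 0.62·3.947 = 2.447
Arc 6: start y=0.000, vy=2.447 → t=0.489, apex=0.299, x_land=137.757, impact vy=-2.447
  bounce: vy ← 0.62·2.447 = 1.517
Arc 7: start y=0.000, vy=1.517 → t=0.303, apex=0.115, x_land=141.095, impact vy=-1.517
  bounce: vy ← 0.62·1.517 = 0.941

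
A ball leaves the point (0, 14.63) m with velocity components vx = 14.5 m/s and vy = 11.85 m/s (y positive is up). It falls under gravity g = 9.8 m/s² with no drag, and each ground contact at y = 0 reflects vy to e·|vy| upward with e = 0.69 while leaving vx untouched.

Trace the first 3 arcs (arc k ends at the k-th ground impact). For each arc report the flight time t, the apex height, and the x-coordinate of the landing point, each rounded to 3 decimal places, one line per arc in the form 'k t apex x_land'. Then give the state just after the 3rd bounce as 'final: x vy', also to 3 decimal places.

1 3.318 21.794 48.114
2 2.910 10.376 90.314
3 2.008 4.940 119.433
final: 119.433 6.790

Arc 1: start y=14.630, vy=11.850 → t=3.318, apex=21.794, x_land=48.114, impact vy=-20.668
  bounce: vy ← 0.69·20.668 = 14.261
Arc 2: start y=0.000, vy=14.261 → t=2.910, apex=10.376, x_land=90.314, impact vy=-14.261
  bounce: vy ← 0.69·14.261 = 9.840
Arc 3: start y=0.000, vy=9.840 → t=2.008, apex=4.940, x_land=119.433, impact vy=-9.840
  bounce: vy ← 0.69·9.840 = 6.790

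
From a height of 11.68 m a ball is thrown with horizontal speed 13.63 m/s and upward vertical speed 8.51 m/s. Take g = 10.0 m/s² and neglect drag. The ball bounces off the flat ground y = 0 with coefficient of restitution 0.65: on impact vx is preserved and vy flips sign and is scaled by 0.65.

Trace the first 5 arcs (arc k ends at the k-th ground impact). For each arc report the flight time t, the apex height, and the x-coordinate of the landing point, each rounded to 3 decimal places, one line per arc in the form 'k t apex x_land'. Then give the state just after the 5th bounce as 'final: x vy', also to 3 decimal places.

Arc 1: start y=11.680, vy=8.510 → t=2.600, apex=15.301, x_land=35.443, impact vy=-17.493
  bounce: vy ← 0.65·17.493 = 11.371
Arc 2: start y=0.000, vy=11.371 → t=2.274, apex=6.465, x_land=66.439, impact vy=-11.371
  bounce: vy ← 0.65·11.371 = 7.391
Arc 3: start y=0.000, vy=7.391 → t=1.478, apex=2.731, x_land=86.587, impact vy=-7.391
  bounce: vy ← 0.65·7.391 = 4.804
Arc 4: start y=0.000, vy=4.804 → t=0.961, apex=1.154, x_land=99.683, impact vy=-4.804
  bounce: vy ← 0.65·4.804 = 3.123
Arc 5: start y=0.000, vy=3.123 → t=0.625, apex=0.488, x_land=108.196, impact vy=-3.123
  bounce: vy ← 0.65·3.123 = 2.030

1 2.600 15.301 35.443
2 2.274 6.465 66.439
3 1.478 2.731 86.587
4 0.961 1.154 99.683
5 0.625 0.488 108.196
final: 108.196 2.030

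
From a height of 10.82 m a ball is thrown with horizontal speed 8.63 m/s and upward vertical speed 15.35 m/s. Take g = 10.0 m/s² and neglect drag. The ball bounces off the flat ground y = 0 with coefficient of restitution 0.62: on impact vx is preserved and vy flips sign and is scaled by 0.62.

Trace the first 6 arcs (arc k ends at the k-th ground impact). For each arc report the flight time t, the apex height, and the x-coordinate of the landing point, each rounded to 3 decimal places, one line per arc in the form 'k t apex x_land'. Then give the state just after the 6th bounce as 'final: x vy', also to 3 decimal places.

1 3.661 22.601 31.595
2 2.636 8.688 54.347
3 1.635 3.340 68.453
4 1.013 1.284 77.199
5 0.628 0.493 82.621
6 0.390 0.190 85.983
final: 85.983 1.208

Arc 1: start y=10.820, vy=15.350 → t=3.661, apex=22.601, x_land=31.595, impact vy=-21.261
  bounce: vy ← 0.62·21.261 = 13.182
Arc 2: start y=0.000, vy=13.182 → t=2.636, apex=8.688, x_land=54.347, impact vy=-13.182
  bounce: vy ← 0.62·13.182 = 8.173
Arc 3: start y=0.000, vy=8.173 → t=1.635, apex=3.340, x_land=68.453, impact vy=-8.173
  bounce: vy ← 0.62·8.173 = 5.067
Arc 4: start y=0.000, vy=5.067 → t=1.013, apex=1.284, x_land=77.199, impact vy=-5.067
  bounce: vy ← 0.62·5.067 = 3.142
Arc 5: start y=0.000, vy=3.142 → t=0.628, apex=0.493, x_land=82.621, impact vy=-3.142
  bounce: vy ← 0.62·3.142 = 1.948
Arc 6: start y=0.000, vy=1.948 → t=0.390, apex=0.190, x_land=85.983, impact vy=-1.948
  bounce: vy ← 0.62·1.948 = 1.208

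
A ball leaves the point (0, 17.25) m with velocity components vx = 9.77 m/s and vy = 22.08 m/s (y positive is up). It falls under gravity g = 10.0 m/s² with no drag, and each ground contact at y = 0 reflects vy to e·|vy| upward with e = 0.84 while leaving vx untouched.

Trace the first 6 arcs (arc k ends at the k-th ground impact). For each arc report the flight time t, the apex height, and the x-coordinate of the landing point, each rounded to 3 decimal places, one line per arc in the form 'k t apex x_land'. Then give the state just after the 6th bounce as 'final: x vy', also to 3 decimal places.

Arc 1: start y=17.250, vy=22.080 → t=5.093, apex=41.626, x_land=49.762, impact vy=-28.854
  bounce: vy ← 0.84·28.854 = 24.237
Arc 2: start y=0.000, vy=24.237 → t=4.847, apex=29.372, x_land=97.121, impact vy=-24.237
  bounce: vy ← 0.84·24.237 = 20.359
Arc 3: start y=0.000, vy=20.359 → t=4.072, apex=20.725, x_land=136.903, impact vy=-20.359
  bounce: vy ← 0.84·20.359 = 17.102
Arc 4: start y=0.000, vy=17.102 → t=3.420, apex=14.623, x_land=170.319, impact vy=-17.102
  bounce: vy ← 0.84·17.102 = 14.365
Arc 5: start y=0.000, vy=14.365 → t=2.873, apex=10.318, x_land=198.389, impact vy=-14.365
  bounce: vy ← 0.84·14.365 = 12.067
Arc 6: start y=0.000, vy=12.067 → t=2.413, apex=7.280, x_land=221.968, impact vy=-12.067
  bounce: vy ← 0.84·12.067 = 10.136

1 5.093 41.626 49.762
2 4.847 29.372 97.121
3 4.072 20.725 136.903
4 3.420 14.623 170.319
5 2.873 10.318 198.389
6 2.413 7.280 221.968
final: 221.968 10.136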